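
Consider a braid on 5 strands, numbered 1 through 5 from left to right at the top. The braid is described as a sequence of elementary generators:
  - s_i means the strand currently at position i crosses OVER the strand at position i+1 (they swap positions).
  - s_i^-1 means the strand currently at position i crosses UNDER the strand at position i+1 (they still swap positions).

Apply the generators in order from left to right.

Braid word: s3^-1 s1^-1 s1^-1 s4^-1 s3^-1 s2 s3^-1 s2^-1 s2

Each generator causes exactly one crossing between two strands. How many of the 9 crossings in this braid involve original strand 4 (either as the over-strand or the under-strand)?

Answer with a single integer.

Gen 1: crossing 3x4. Involves strand 4? yes. Count so far: 1
Gen 2: crossing 1x2. Involves strand 4? no. Count so far: 1
Gen 3: crossing 2x1. Involves strand 4? no. Count so far: 1
Gen 4: crossing 3x5. Involves strand 4? no. Count so far: 1
Gen 5: crossing 4x5. Involves strand 4? yes. Count so far: 2
Gen 6: crossing 2x5. Involves strand 4? no. Count so far: 2
Gen 7: crossing 2x4. Involves strand 4? yes. Count so far: 3
Gen 8: crossing 5x4. Involves strand 4? yes. Count so far: 4
Gen 9: crossing 4x5. Involves strand 4? yes. Count so far: 5

Answer: 5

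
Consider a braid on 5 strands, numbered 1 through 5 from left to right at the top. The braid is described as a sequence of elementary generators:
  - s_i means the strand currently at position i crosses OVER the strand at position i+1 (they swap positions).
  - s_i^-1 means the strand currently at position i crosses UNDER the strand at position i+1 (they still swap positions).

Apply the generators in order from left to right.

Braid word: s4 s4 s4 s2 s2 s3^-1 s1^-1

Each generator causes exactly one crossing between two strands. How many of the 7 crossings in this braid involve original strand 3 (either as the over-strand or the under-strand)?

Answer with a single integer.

Answer: 3

Derivation:
Gen 1: crossing 4x5. Involves strand 3? no. Count so far: 0
Gen 2: crossing 5x4. Involves strand 3? no. Count so far: 0
Gen 3: crossing 4x5. Involves strand 3? no. Count so far: 0
Gen 4: crossing 2x3. Involves strand 3? yes. Count so far: 1
Gen 5: crossing 3x2. Involves strand 3? yes. Count so far: 2
Gen 6: crossing 3x5. Involves strand 3? yes. Count so far: 3
Gen 7: crossing 1x2. Involves strand 3? no. Count so far: 3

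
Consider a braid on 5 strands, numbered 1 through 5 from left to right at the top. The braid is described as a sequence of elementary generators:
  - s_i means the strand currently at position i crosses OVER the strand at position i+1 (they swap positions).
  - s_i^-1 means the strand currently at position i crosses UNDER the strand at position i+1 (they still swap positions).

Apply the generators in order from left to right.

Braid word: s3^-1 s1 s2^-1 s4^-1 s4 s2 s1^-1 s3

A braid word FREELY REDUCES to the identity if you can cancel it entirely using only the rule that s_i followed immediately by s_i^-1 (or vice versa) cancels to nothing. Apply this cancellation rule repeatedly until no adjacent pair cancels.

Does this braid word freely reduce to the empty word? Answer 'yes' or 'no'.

Answer: yes

Derivation:
Gen 1 (s3^-1): push. Stack: [s3^-1]
Gen 2 (s1): push. Stack: [s3^-1 s1]
Gen 3 (s2^-1): push. Stack: [s3^-1 s1 s2^-1]
Gen 4 (s4^-1): push. Stack: [s3^-1 s1 s2^-1 s4^-1]
Gen 5 (s4): cancels prior s4^-1. Stack: [s3^-1 s1 s2^-1]
Gen 6 (s2): cancels prior s2^-1. Stack: [s3^-1 s1]
Gen 7 (s1^-1): cancels prior s1. Stack: [s3^-1]
Gen 8 (s3): cancels prior s3^-1. Stack: []
Reduced word: (empty)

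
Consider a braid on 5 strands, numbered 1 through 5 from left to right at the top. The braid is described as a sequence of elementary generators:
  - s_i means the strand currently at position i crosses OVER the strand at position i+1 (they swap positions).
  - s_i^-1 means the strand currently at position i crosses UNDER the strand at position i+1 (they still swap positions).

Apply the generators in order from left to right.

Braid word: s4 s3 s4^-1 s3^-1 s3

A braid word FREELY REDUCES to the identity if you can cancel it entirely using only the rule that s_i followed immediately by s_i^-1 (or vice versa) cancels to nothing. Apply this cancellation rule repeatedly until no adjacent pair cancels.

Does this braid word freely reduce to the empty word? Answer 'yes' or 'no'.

Answer: no

Derivation:
Gen 1 (s4): push. Stack: [s4]
Gen 2 (s3): push. Stack: [s4 s3]
Gen 3 (s4^-1): push. Stack: [s4 s3 s4^-1]
Gen 4 (s3^-1): push. Stack: [s4 s3 s4^-1 s3^-1]
Gen 5 (s3): cancels prior s3^-1. Stack: [s4 s3 s4^-1]
Reduced word: s4 s3 s4^-1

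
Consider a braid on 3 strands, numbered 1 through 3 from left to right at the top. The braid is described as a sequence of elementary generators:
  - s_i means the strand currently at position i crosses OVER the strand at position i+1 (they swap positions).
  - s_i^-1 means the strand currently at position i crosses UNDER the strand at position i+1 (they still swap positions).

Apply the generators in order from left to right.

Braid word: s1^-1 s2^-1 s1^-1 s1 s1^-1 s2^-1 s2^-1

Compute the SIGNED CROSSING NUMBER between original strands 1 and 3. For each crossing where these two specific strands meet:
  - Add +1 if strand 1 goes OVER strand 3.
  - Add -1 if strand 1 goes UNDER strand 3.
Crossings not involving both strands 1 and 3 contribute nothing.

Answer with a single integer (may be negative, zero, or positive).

Gen 1: crossing 1x2. Both 1&3? no. Sum: 0
Gen 2: 1 under 3. Both 1&3? yes. Contrib: -1. Sum: -1
Gen 3: crossing 2x3. Both 1&3? no. Sum: -1
Gen 4: crossing 3x2. Both 1&3? no. Sum: -1
Gen 5: crossing 2x3. Both 1&3? no. Sum: -1
Gen 6: crossing 2x1. Both 1&3? no. Sum: -1
Gen 7: crossing 1x2. Both 1&3? no. Sum: -1

Answer: -1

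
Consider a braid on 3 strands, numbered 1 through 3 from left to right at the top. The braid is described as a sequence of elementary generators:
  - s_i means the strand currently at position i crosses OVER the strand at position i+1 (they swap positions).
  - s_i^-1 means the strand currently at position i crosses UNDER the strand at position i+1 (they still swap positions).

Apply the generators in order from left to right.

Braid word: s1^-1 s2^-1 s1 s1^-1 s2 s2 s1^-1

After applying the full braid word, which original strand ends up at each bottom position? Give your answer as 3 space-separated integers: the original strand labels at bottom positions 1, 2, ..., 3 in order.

Gen 1 (s1^-1): strand 1 crosses under strand 2. Perm now: [2 1 3]
Gen 2 (s2^-1): strand 1 crosses under strand 3. Perm now: [2 3 1]
Gen 3 (s1): strand 2 crosses over strand 3. Perm now: [3 2 1]
Gen 4 (s1^-1): strand 3 crosses under strand 2. Perm now: [2 3 1]
Gen 5 (s2): strand 3 crosses over strand 1. Perm now: [2 1 3]
Gen 6 (s2): strand 1 crosses over strand 3. Perm now: [2 3 1]
Gen 7 (s1^-1): strand 2 crosses under strand 3. Perm now: [3 2 1]

Answer: 3 2 1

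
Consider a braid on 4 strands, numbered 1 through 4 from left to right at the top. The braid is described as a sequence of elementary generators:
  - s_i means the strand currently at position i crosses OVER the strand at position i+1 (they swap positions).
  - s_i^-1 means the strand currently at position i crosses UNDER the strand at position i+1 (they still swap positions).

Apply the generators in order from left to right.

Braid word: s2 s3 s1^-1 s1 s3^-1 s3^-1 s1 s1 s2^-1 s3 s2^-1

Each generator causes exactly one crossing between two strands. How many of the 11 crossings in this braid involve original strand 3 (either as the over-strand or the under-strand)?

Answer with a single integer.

Answer: 7

Derivation:
Gen 1: crossing 2x3. Involves strand 3? yes. Count so far: 1
Gen 2: crossing 2x4. Involves strand 3? no. Count so far: 1
Gen 3: crossing 1x3. Involves strand 3? yes. Count so far: 2
Gen 4: crossing 3x1. Involves strand 3? yes. Count so far: 3
Gen 5: crossing 4x2. Involves strand 3? no. Count so far: 3
Gen 6: crossing 2x4. Involves strand 3? no. Count so far: 3
Gen 7: crossing 1x3. Involves strand 3? yes. Count so far: 4
Gen 8: crossing 3x1. Involves strand 3? yes. Count so far: 5
Gen 9: crossing 3x4. Involves strand 3? yes. Count so far: 6
Gen 10: crossing 3x2. Involves strand 3? yes. Count so far: 7
Gen 11: crossing 4x2. Involves strand 3? no. Count so far: 7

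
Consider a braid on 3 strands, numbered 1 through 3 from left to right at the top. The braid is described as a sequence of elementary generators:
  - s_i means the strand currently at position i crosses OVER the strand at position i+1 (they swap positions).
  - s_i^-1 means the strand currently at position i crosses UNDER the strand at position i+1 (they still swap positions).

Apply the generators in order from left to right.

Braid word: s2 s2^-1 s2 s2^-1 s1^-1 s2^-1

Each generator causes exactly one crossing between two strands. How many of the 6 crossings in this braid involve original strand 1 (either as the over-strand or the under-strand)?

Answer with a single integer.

Gen 1: crossing 2x3. Involves strand 1? no. Count so far: 0
Gen 2: crossing 3x2. Involves strand 1? no. Count so far: 0
Gen 3: crossing 2x3. Involves strand 1? no. Count so far: 0
Gen 4: crossing 3x2. Involves strand 1? no. Count so far: 0
Gen 5: crossing 1x2. Involves strand 1? yes. Count so far: 1
Gen 6: crossing 1x3. Involves strand 1? yes. Count so far: 2

Answer: 2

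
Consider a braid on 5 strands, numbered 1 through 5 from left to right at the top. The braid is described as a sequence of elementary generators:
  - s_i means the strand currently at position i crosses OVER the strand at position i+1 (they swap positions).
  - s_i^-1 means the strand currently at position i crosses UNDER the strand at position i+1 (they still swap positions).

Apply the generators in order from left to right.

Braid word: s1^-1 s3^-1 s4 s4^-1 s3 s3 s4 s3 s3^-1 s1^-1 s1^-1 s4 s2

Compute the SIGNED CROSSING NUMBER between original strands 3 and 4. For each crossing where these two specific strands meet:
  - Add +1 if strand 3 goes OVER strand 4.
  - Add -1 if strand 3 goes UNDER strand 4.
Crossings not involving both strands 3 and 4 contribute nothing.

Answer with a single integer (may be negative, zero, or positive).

Gen 1: crossing 1x2. Both 3&4? no. Sum: 0
Gen 2: 3 under 4. Both 3&4? yes. Contrib: -1. Sum: -1
Gen 3: crossing 3x5. Both 3&4? no. Sum: -1
Gen 4: crossing 5x3. Both 3&4? no. Sum: -1
Gen 5: 4 over 3. Both 3&4? yes. Contrib: -1. Sum: -2
Gen 6: 3 over 4. Both 3&4? yes. Contrib: +1. Sum: -1
Gen 7: crossing 3x5. Both 3&4? no. Sum: -1
Gen 8: crossing 4x5. Both 3&4? no. Sum: -1
Gen 9: crossing 5x4. Both 3&4? no. Sum: -1
Gen 10: crossing 2x1. Both 3&4? no. Sum: -1
Gen 11: crossing 1x2. Both 3&4? no. Sum: -1
Gen 12: crossing 5x3. Both 3&4? no. Sum: -1
Gen 13: crossing 1x4. Both 3&4? no. Sum: -1

Answer: -1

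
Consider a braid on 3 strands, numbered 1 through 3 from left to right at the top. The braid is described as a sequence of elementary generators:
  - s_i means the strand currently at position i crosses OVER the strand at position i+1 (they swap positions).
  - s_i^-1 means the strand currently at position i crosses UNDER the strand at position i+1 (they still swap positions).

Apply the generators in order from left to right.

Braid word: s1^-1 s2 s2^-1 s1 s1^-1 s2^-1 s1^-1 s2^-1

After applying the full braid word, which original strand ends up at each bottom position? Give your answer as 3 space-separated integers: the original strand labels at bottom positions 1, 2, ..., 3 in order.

Gen 1 (s1^-1): strand 1 crosses under strand 2. Perm now: [2 1 3]
Gen 2 (s2): strand 1 crosses over strand 3. Perm now: [2 3 1]
Gen 3 (s2^-1): strand 3 crosses under strand 1. Perm now: [2 1 3]
Gen 4 (s1): strand 2 crosses over strand 1. Perm now: [1 2 3]
Gen 5 (s1^-1): strand 1 crosses under strand 2. Perm now: [2 1 3]
Gen 6 (s2^-1): strand 1 crosses under strand 3. Perm now: [2 3 1]
Gen 7 (s1^-1): strand 2 crosses under strand 3. Perm now: [3 2 1]
Gen 8 (s2^-1): strand 2 crosses under strand 1. Perm now: [3 1 2]

Answer: 3 1 2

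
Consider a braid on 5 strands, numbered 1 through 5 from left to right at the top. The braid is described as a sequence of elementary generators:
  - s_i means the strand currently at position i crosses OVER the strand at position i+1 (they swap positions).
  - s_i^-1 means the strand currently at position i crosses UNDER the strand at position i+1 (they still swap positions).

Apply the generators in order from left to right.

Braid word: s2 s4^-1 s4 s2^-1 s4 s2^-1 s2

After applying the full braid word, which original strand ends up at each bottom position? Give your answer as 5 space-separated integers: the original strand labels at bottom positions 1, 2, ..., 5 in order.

Gen 1 (s2): strand 2 crosses over strand 3. Perm now: [1 3 2 4 5]
Gen 2 (s4^-1): strand 4 crosses under strand 5. Perm now: [1 3 2 5 4]
Gen 3 (s4): strand 5 crosses over strand 4. Perm now: [1 3 2 4 5]
Gen 4 (s2^-1): strand 3 crosses under strand 2. Perm now: [1 2 3 4 5]
Gen 5 (s4): strand 4 crosses over strand 5. Perm now: [1 2 3 5 4]
Gen 6 (s2^-1): strand 2 crosses under strand 3. Perm now: [1 3 2 5 4]
Gen 7 (s2): strand 3 crosses over strand 2. Perm now: [1 2 3 5 4]

Answer: 1 2 3 5 4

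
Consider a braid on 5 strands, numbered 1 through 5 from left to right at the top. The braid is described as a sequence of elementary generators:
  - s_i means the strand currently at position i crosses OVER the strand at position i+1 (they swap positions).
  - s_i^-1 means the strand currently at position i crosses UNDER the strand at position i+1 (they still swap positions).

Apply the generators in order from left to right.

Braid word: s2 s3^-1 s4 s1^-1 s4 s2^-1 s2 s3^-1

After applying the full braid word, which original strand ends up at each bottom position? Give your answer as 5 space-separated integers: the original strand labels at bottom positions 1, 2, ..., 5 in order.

Answer: 3 1 2 4 5

Derivation:
Gen 1 (s2): strand 2 crosses over strand 3. Perm now: [1 3 2 4 5]
Gen 2 (s3^-1): strand 2 crosses under strand 4. Perm now: [1 3 4 2 5]
Gen 3 (s4): strand 2 crosses over strand 5. Perm now: [1 3 4 5 2]
Gen 4 (s1^-1): strand 1 crosses under strand 3. Perm now: [3 1 4 5 2]
Gen 5 (s4): strand 5 crosses over strand 2. Perm now: [3 1 4 2 5]
Gen 6 (s2^-1): strand 1 crosses under strand 4. Perm now: [3 4 1 2 5]
Gen 7 (s2): strand 4 crosses over strand 1. Perm now: [3 1 4 2 5]
Gen 8 (s3^-1): strand 4 crosses under strand 2. Perm now: [3 1 2 4 5]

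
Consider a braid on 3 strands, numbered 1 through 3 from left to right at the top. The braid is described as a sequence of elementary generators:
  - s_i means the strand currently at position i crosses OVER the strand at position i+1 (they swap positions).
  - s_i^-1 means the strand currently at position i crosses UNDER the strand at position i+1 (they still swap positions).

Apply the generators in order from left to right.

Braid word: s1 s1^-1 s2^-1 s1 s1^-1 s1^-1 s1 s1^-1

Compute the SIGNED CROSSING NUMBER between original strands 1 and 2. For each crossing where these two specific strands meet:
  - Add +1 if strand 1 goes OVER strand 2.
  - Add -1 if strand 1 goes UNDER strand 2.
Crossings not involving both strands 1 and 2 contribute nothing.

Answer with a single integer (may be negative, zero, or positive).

Gen 1: 1 over 2. Both 1&2? yes. Contrib: +1. Sum: 1
Gen 2: 2 under 1. Both 1&2? yes. Contrib: +1. Sum: 2
Gen 3: crossing 2x3. Both 1&2? no. Sum: 2
Gen 4: crossing 1x3. Both 1&2? no. Sum: 2
Gen 5: crossing 3x1. Both 1&2? no. Sum: 2
Gen 6: crossing 1x3. Both 1&2? no. Sum: 2
Gen 7: crossing 3x1. Both 1&2? no. Sum: 2
Gen 8: crossing 1x3. Both 1&2? no. Sum: 2

Answer: 2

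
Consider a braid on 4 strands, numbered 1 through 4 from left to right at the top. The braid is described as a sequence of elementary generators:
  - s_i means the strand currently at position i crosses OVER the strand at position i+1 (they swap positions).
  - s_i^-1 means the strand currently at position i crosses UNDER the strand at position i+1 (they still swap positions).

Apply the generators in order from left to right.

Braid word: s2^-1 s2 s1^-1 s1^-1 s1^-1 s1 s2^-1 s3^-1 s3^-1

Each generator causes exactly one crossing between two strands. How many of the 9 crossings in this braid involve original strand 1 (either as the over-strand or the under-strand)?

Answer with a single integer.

Answer: 4

Derivation:
Gen 1: crossing 2x3. Involves strand 1? no. Count so far: 0
Gen 2: crossing 3x2. Involves strand 1? no. Count so far: 0
Gen 3: crossing 1x2. Involves strand 1? yes. Count so far: 1
Gen 4: crossing 2x1. Involves strand 1? yes. Count so far: 2
Gen 5: crossing 1x2. Involves strand 1? yes. Count so far: 3
Gen 6: crossing 2x1. Involves strand 1? yes. Count so far: 4
Gen 7: crossing 2x3. Involves strand 1? no. Count so far: 4
Gen 8: crossing 2x4. Involves strand 1? no. Count so far: 4
Gen 9: crossing 4x2. Involves strand 1? no. Count so far: 4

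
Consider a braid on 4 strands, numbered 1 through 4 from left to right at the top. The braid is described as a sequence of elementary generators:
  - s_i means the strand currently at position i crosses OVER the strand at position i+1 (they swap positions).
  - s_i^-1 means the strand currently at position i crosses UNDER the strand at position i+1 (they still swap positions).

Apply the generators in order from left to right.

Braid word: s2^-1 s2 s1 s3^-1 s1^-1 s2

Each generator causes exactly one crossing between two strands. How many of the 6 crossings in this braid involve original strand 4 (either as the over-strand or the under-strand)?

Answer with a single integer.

Answer: 2

Derivation:
Gen 1: crossing 2x3. Involves strand 4? no. Count so far: 0
Gen 2: crossing 3x2. Involves strand 4? no. Count so far: 0
Gen 3: crossing 1x2. Involves strand 4? no. Count so far: 0
Gen 4: crossing 3x4. Involves strand 4? yes. Count so far: 1
Gen 5: crossing 2x1. Involves strand 4? no. Count so far: 1
Gen 6: crossing 2x4. Involves strand 4? yes. Count so far: 2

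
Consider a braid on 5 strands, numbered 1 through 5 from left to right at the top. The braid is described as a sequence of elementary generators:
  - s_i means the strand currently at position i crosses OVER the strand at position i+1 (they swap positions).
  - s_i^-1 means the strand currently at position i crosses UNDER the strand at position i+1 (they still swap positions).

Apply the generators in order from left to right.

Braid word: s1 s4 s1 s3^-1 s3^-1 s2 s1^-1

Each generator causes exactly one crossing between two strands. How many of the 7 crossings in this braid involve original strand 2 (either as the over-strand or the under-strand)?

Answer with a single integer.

Answer: 3

Derivation:
Gen 1: crossing 1x2. Involves strand 2? yes. Count so far: 1
Gen 2: crossing 4x5. Involves strand 2? no. Count so far: 1
Gen 3: crossing 2x1. Involves strand 2? yes. Count so far: 2
Gen 4: crossing 3x5. Involves strand 2? no. Count so far: 2
Gen 5: crossing 5x3. Involves strand 2? no. Count so far: 2
Gen 6: crossing 2x3. Involves strand 2? yes. Count so far: 3
Gen 7: crossing 1x3. Involves strand 2? no. Count so far: 3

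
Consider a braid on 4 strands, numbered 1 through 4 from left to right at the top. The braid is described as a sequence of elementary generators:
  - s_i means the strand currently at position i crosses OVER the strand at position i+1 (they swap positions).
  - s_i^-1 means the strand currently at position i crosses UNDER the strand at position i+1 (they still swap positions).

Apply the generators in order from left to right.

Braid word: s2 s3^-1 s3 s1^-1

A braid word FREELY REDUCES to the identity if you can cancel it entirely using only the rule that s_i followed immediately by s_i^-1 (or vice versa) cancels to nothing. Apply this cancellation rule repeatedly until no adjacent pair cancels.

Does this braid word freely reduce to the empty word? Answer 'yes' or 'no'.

Answer: no

Derivation:
Gen 1 (s2): push. Stack: [s2]
Gen 2 (s3^-1): push. Stack: [s2 s3^-1]
Gen 3 (s3): cancels prior s3^-1. Stack: [s2]
Gen 4 (s1^-1): push. Stack: [s2 s1^-1]
Reduced word: s2 s1^-1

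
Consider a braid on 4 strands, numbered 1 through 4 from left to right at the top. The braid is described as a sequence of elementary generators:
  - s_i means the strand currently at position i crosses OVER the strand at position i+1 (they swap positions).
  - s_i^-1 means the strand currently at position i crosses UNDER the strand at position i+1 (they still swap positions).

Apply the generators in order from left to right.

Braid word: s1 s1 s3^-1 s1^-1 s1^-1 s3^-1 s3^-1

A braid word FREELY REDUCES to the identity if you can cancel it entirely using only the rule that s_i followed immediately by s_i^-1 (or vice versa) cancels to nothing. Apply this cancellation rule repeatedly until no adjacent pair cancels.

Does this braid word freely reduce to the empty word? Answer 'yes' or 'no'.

Answer: no

Derivation:
Gen 1 (s1): push. Stack: [s1]
Gen 2 (s1): push. Stack: [s1 s1]
Gen 3 (s3^-1): push. Stack: [s1 s1 s3^-1]
Gen 4 (s1^-1): push. Stack: [s1 s1 s3^-1 s1^-1]
Gen 5 (s1^-1): push. Stack: [s1 s1 s3^-1 s1^-1 s1^-1]
Gen 6 (s3^-1): push. Stack: [s1 s1 s3^-1 s1^-1 s1^-1 s3^-1]
Gen 7 (s3^-1): push. Stack: [s1 s1 s3^-1 s1^-1 s1^-1 s3^-1 s3^-1]
Reduced word: s1 s1 s3^-1 s1^-1 s1^-1 s3^-1 s3^-1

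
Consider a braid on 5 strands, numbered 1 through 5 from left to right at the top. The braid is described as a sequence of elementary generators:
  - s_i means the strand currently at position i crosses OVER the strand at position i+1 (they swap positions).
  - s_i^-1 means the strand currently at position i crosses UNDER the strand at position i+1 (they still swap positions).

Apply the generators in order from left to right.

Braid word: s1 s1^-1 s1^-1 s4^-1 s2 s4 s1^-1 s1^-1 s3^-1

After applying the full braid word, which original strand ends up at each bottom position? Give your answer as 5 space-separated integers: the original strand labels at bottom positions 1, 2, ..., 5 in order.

Gen 1 (s1): strand 1 crosses over strand 2. Perm now: [2 1 3 4 5]
Gen 2 (s1^-1): strand 2 crosses under strand 1. Perm now: [1 2 3 4 5]
Gen 3 (s1^-1): strand 1 crosses under strand 2. Perm now: [2 1 3 4 5]
Gen 4 (s4^-1): strand 4 crosses under strand 5. Perm now: [2 1 3 5 4]
Gen 5 (s2): strand 1 crosses over strand 3. Perm now: [2 3 1 5 4]
Gen 6 (s4): strand 5 crosses over strand 4. Perm now: [2 3 1 4 5]
Gen 7 (s1^-1): strand 2 crosses under strand 3. Perm now: [3 2 1 4 5]
Gen 8 (s1^-1): strand 3 crosses under strand 2. Perm now: [2 3 1 4 5]
Gen 9 (s3^-1): strand 1 crosses under strand 4. Perm now: [2 3 4 1 5]

Answer: 2 3 4 1 5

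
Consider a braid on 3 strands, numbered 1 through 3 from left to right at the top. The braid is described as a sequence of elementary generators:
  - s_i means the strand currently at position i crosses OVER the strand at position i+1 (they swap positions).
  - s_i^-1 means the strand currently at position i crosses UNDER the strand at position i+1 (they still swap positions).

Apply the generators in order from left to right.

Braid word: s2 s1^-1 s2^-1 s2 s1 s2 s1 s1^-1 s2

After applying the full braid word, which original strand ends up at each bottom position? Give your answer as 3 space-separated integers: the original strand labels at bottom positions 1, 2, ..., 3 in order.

Gen 1 (s2): strand 2 crosses over strand 3. Perm now: [1 3 2]
Gen 2 (s1^-1): strand 1 crosses under strand 3. Perm now: [3 1 2]
Gen 3 (s2^-1): strand 1 crosses under strand 2. Perm now: [3 2 1]
Gen 4 (s2): strand 2 crosses over strand 1. Perm now: [3 1 2]
Gen 5 (s1): strand 3 crosses over strand 1. Perm now: [1 3 2]
Gen 6 (s2): strand 3 crosses over strand 2. Perm now: [1 2 3]
Gen 7 (s1): strand 1 crosses over strand 2. Perm now: [2 1 3]
Gen 8 (s1^-1): strand 2 crosses under strand 1. Perm now: [1 2 3]
Gen 9 (s2): strand 2 crosses over strand 3. Perm now: [1 3 2]

Answer: 1 3 2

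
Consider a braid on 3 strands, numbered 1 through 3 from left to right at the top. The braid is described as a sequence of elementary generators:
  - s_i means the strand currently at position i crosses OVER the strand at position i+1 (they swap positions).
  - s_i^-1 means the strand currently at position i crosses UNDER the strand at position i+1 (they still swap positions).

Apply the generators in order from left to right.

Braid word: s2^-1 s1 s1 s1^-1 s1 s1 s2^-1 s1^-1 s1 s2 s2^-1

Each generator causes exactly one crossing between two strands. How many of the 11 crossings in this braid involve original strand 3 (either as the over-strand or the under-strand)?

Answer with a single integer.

Gen 1: crossing 2x3. Involves strand 3? yes. Count so far: 1
Gen 2: crossing 1x3. Involves strand 3? yes. Count so far: 2
Gen 3: crossing 3x1. Involves strand 3? yes. Count so far: 3
Gen 4: crossing 1x3. Involves strand 3? yes. Count so far: 4
Gen 5: crossing 3x1. Involves strand 3? yes. Count so far: 5
Gen 6: crossing 1x3. Involves strand 3? yes. Count so far: 6
Gen 7: crossing 1x2. Involves strand 3? no. Count so far: 6
Gen 8: crossing 3x2. Involves strand 3? yes. Count so far: 7
Gen 9: crossing 2x3. Involves strand 3? yes. Count so far: 8
Gen 10: crossing 2x1. Involves strand 3? no. Count so far: 8
Gen 11: crossing 1x2. Involves strand 3? no. Count so far: 8

Answer: 8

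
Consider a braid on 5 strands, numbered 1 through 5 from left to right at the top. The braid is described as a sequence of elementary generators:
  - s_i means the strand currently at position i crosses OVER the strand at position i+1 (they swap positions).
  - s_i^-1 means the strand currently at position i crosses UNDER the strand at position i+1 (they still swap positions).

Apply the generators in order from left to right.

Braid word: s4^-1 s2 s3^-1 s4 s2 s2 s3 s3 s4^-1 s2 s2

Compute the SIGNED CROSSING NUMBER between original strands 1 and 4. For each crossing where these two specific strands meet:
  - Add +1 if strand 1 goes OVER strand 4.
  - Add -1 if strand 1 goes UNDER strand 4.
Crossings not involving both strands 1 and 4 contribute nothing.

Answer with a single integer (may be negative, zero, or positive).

Gen 1: crossing 4x5. Both 1&4? no. Sum: 0
Gen 2: crossing 2x3. Both 1&4? no. Sum: 0
Gen 3: crossing 2x5. Both 1&4? no. Sum: 0
Gen 4: crossing 2x4. Both 1&4? no. Sum: 0
Gen 5: crossing 3x5. Both 1&4? no. Sum: 0
Gen 6: crossing 5x3. Both 1&4? no. Sum: 0
Gen 7: crossing 5x4. Both 1&4? no. Sum: 0
Gen 8: crossing 4x5. Both 1&4? no. Sum: 0
Gen 9: crossing 4x2. Both 1&4? no. Sum: 0
Gen 10: crossing 3x5. Both 1&4? no. Sum: 0
Gen 11: crossing 5x3. Both 1&4? no. Sum: 0

Answer: 0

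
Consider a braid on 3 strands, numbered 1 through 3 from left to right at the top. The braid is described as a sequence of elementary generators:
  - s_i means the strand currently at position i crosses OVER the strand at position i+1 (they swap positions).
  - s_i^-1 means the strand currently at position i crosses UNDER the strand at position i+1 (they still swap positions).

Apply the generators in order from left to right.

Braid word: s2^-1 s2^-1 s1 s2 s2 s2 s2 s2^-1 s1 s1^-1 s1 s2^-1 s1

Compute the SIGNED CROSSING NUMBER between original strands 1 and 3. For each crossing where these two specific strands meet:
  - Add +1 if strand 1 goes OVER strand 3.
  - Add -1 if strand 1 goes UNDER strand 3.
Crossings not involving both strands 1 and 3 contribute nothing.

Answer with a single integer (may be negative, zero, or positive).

Gen 1: crossing 2x3. Both 1&3? no. Sum: 0
Gen 2: crossing 3x2. Both 1&3? no. Sum: 0
Gen 3: crossing 1x2. Both 1&3? no. Sum: 0
Gen 4: 1 over 3. Both 1&3? yes. Contrib: +1. Sum: 1
Gen 5: 3 over 1. Both 1&3? yes. Contrib: -1. Sum: 0
Gen 6: 1 over 3. Both 1&3? yes. Contrib: +1. Sum: 1
Gen 7: 3 over 1. Both 1&3? yes. Contrib: -1. Sum: 0
Gen 8: 1 under 3. Both 1&3? yes. Contrib: -1. Sum: -1
Gen 9: crossing 2x3. Both 1&3? no. Sum: -1
Gen 10: crossing 3x2. Both 1&3? no. Sum: -1
Gen 11: crossing 2x3. Both 1&3? no. Sum: -1
Gen 12: crossing 2x1. Both 1&3? no. Sum: -1
Gen 13: 3 over 1. Both 1&3? yes. Contrib: -1. Sum: -2

Answer: -2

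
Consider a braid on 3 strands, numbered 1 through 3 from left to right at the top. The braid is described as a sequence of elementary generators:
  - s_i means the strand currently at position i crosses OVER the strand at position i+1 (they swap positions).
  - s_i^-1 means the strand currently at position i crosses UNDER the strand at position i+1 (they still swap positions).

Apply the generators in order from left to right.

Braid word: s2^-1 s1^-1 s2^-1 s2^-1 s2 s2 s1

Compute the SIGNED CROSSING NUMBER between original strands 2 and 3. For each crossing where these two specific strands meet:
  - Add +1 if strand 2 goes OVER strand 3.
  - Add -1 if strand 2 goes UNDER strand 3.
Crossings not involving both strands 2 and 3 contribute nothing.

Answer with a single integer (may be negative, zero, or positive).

Gen 1: 2 under 3. Both 2&3? yes. Contrib: -1. Sum: -1
Gen 2: crossing 1x3. Both 2&3? no. Sum: -1
Gen 3: crossing 1x2. Both 2&3? no. Sum: -1
Gen 4: crossing 2x1. Both 2&3? no. Sum: -1
Gen 5: crossing 1x2. Both 2&3? no. Sum: -1
Gen 6: crossing 2x1. Both 2&3? no. Sum: -1
Gen 7: crossing 3x1. Both 2&3? no. Sum: -1

Answer: -1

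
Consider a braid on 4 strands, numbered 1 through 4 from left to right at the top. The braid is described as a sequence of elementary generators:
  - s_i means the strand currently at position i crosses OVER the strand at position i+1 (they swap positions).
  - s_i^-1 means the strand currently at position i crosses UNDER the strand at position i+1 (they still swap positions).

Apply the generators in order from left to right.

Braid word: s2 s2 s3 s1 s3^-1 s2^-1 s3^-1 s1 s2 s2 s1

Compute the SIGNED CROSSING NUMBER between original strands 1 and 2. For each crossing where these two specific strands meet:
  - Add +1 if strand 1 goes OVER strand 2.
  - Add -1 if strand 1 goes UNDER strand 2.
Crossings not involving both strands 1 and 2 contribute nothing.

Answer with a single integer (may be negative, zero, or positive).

Gen 1: crossing 2x3. Both 1&2? no. Sum: 0
Gen 2: crossing 3x2. Both 1&2? no. Sum: 0
Gen 3: crossing 3x4. Both 1&2? no. Sum: 0
Gen 4: 1 over 2. Both 1&2? yes. Contrib: +1. Sum: 1
Gen 5: crossing 4x3. Both 1&2? no. Sum: 1
Gen 6: crossing 1x3. Both 1&2? no. Sum: 1
Gen 7: crossing 1x4. Both 1&2? no. Sum: 1
Gen 8: crossing 2x3. Both 1&2? no. Sum: 1
Gen 9: crossing 2x4. Both 1&2? no. Sum: 1
Gen 10: crossing 4x2. Both 1&2? no. Sum: 1
Gen 11: crossing 3x2. Both 1&2? no. Sum: 1

Answer: 1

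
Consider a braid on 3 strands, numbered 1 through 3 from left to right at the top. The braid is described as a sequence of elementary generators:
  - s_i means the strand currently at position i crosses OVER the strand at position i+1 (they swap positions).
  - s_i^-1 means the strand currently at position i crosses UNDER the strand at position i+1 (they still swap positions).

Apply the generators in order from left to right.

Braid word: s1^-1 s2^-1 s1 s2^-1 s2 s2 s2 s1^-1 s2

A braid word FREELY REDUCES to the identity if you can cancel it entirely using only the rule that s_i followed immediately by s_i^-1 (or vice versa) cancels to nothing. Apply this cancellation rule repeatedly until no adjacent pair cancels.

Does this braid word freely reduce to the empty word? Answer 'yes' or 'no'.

Answer: no

Derivation:
Gen 1 (s1^-1): push. Stack: [s1^-1]
Gen 2 (s2^-1): push. Stack: [s1^-1 s2^-1]
Gen 3 (s1): push. Stack: [s1^-1 s2^-1 s1]
Gen 4 (s2^-1): push. Stack: [s1^-1 s2^-1 s1 s2^-1]
Gen 5 (s2): cancels prior s2^-1. Stack: [s1^-1 s2^-1 s1]
Gen 6 (s2): push. Stack: [s1^-1 s2^-1 s1 s2]
Gen 7 (s2): push. Stack: [s1^-1 s2^-1 s1 s2 s2]
Gen 8 (s1^-1): push. Stack: [s1^-1 s2^-1 s1 s2 s2 s1^-1]
Gen 9 (s2): push. Stack: [s1^-1 s2^-1 s1 s2 s2 s1^-1 s2]
Reduced word: s1^-1 s2^-1 s1 s2 s2 s1^-1 s2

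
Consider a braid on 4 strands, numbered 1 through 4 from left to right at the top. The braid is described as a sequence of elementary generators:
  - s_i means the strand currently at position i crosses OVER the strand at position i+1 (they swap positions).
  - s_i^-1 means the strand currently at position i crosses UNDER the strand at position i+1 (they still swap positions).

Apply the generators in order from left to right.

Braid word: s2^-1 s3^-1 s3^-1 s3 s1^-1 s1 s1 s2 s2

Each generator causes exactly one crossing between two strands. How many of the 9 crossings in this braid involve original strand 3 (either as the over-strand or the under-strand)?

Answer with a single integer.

Answer: 4

Derivation:
Gen 1: crossing 2x3. Involves strand 3? yes. Count so far: 1
Gen 2: crossing 2x4. Involves strand 3? no. Count so far: 1
Gen 3: crossing 4x2. Involves strand 3? no. Count so far: 1
Gen 4: crossing 2x4. Involves strand 3? no. Count so far: 1
Gen 5: crossing 1x3. Involves strand 3? yes. Count so far: 2
Gen 6: crossing 3x1. Involves strand 3? yes. Count so far: 3
Gen 7: crossing 1x3. Involves strand 3? yes. Count so far: 4
Gen 8: crossing 1x4. Involves strand 3? no. Count so far: 4
Gen 9: crossing 4x1. Involves strand 3? no. Count so far: 4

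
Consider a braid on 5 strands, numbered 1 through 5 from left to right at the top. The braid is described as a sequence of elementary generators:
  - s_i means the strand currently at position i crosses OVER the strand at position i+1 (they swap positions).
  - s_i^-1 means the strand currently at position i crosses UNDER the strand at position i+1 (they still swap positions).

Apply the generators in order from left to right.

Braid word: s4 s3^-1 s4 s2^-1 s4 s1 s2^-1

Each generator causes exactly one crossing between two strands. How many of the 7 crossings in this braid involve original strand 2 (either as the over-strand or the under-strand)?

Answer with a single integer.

Gen 1: crossing 4x5. Involves strand 2? no. Count so far: 0
Gen 2: crossing 3x5. Involves strand 2? no. Count so far: 0
Gen 3: crossing 3x4. Involves strand 2? no. Count so far: 0
Gen 4: crossing 2x5. Involves strand 2? yes. Count so far: 1
Gen 5: crossing 4x3. Involves strand 2? no. Count so far: 1
Gen 6: crossing 1x5. Involves strand 2? no. Count so far: 1
Gen 7: crossing 1x2. Involves strand 2? yes. Count so far: 2

Answer: 2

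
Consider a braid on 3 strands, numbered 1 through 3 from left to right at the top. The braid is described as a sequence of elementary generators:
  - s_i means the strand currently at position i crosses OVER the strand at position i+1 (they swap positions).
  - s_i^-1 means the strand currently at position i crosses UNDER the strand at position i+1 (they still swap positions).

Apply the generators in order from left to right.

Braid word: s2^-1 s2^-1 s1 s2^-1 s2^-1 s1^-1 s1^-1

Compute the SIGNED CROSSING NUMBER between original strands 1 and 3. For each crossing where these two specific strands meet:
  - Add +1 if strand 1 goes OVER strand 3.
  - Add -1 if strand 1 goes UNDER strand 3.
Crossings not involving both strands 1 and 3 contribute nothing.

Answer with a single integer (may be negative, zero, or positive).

Gen 1: crossing 2x3. Both 1&3? no. Sum: 0
Gen 2: crossing 3x2. Both 1&3? no. Sum: 0
Gen 3: crossing 1x2. Both 1&3? no. Sum: 0
Gen 4: 1 under 3. Both 1&3? yes. Contrib: -1. Sum: -1
Gen 5: 3 under 1. Both 1&3? yes. Contrib: +1. Sum: 0
Gen 6: crossing 2x1. Both 1&3? no. Sum: 0
Gen 7: crossing 1x2. Both 1&3? no. Sum: 0

Answer: 0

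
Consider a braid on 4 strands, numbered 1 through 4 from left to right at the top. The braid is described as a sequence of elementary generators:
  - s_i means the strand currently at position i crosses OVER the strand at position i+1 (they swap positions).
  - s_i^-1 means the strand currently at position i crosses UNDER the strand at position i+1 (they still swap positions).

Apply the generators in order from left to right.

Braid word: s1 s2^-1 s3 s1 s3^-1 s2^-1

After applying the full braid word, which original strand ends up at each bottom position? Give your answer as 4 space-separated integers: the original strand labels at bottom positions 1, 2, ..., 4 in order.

Gen 1 (s1): strand 1 crosses over strand 2. Perm now: [2 1 3 4]
Gen 2 (s2^-1): strand 1 crosses under strand 3. Perm now: [2 3 1 4]
Gen 3 (s3): strand 1 crosses over strand 4. Perm now: [2 3 4 1]
Gen 4 (s1): strand 2 crosses over strand 3. Perm now: [3 2 4 1]
Gen 5 (s3^-1): strand 4 crosses under strand 1. Perm now: [3 2 1 4]
Gen 6 (s2^-1): strand 2 crosses under strand 1. Perm now: [3 1 2 4]

Answer: 3 1 2 4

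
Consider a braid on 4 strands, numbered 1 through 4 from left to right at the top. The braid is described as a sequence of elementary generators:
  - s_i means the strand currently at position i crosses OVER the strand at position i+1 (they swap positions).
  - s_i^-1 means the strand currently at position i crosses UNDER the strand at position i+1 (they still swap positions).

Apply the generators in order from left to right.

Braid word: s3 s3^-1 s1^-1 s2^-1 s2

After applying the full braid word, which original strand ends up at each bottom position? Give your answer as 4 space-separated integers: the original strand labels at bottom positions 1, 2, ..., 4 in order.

Answer: 2 1 3 4

Derivation:
Gen 1 (s3): strand 3 crosses over strand 4. Perm now: [1 2 4 3]
Gen 2 (s3^-1): strand 4 crosses under strand 3. Perm now: [1 2 3 4]
Gen 3 (s1^-1): strand 1 crosses under strand 2. Perm now: [2 1 3 4]
Gen 4 (s2^-1): strand 1 crosses under strand 3. Perm now: [2 3 1 4]
Gen 5 (s2): strand 3 crosses over strand 1. Perm now: [2 1 3 4]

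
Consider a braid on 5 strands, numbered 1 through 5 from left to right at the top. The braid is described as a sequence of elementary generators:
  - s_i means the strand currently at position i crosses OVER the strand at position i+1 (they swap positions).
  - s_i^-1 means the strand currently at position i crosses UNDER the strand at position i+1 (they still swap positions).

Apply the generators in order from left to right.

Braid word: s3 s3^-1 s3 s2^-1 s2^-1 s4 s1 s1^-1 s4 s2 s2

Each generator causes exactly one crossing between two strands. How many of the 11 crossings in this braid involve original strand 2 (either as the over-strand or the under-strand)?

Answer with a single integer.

Gen 1: crossing 3x4. Involves strand 2? no. Count so far: 0
Gen 2: crossing 4x3. Involves strand 2? no. Count so far: 0
Gen 3: crossing 3x4. Involves strand 2? no. Count so far: 0
Gen 4: crossing 2x4. Involves strand 2? yes. Count so far: 1
Gen 5: crossing 4x2. Involves strand 2? yes. Count so far: 2
Gen 6: crossing 3x5. Involves strand 2? no. Count so far: 2
Gen 7: crossing 1x2. Involves strand 2? yes. Count so far: 3
Gen 8: crossing 2x1. Involves strand 2? yes. Count so far: 4
Gen 9: crossing 5x3. Involves strand 2? no. Count so far: 4
Gen 10: crossing 2x4. Involves strand 2? yes. Count so far: 5
Gen 11: crossing 4x2. Involves strand 2? yes. Count so far: 6

Answer: 6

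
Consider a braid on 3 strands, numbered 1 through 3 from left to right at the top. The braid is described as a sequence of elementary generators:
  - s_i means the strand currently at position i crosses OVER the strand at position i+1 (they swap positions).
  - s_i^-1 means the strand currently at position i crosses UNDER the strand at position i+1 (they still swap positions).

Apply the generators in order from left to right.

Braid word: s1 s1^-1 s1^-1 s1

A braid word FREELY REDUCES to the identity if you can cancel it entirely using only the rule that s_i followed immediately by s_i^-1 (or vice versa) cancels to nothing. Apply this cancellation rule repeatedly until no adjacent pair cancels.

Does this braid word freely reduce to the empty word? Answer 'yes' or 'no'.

Answer: yes

Derivation:
Gen 1 (s1): push. Stack: [s1]
Gen 2 (s1^-1): cancels prior s1. Stack: []
Gen 3 (s1^-1): push. Stack: [s1^-1]
Gen 4 (s1): cancels prior s1^-1. Stack: []
Reduced word: (empty)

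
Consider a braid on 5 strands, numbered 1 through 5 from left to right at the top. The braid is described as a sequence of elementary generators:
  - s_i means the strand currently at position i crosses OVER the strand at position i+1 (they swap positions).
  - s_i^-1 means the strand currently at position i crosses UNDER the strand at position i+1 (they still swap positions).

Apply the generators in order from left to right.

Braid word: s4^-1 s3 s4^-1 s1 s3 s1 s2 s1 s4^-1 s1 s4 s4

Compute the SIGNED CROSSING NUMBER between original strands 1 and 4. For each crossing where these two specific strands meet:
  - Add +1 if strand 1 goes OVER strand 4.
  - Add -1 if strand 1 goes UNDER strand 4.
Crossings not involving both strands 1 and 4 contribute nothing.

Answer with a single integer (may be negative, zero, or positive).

Answer: 0

Derivation:
Gen 1: crossing 4x5. Both 1&4? no. Sum: 0
Gen 2: crossing 3x5. Both 1&4? no. Sum: 0
Gen 3: crossing 3x4. Both 1&4? no. Sum: 0
Gen 4: crossing 1x2. Both 1&4? no. Sum: 0
Gen 5: crossing 5x4. Both 1&4? no. Sum: 0
Gen 6: crossing 2x1. Both 1&4? no. Sum: 0
Gen 7: crossing 2x4. Both 1&4? no. Sum: 0
Gen 8: 1 over 4. Both 1&4? yes. Contrib: +1. Sum: 1
Gen 9: crossing 5x3. Both 1&4? no. Sum: 1
Gen 10: 4 over 1. Both 1&4? yes. Contrib: -1. Sum: 0
Gen 11: crossing 3x5. Both 1&4? no. Sum: 0
Gen 12: crossing 5x3. Both 1&4? no. Sum: 0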